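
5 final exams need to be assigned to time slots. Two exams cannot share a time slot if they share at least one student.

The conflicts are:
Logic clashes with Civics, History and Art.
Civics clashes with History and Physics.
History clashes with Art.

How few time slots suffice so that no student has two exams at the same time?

3

Logic, Civics, History pairwise conflict, so at least 3 time slots are needed.
3 time slots suffice: Logic=3, Civics=1, History=2, Art=1, Physics=2. Every pair that conflicts lands in different time slots.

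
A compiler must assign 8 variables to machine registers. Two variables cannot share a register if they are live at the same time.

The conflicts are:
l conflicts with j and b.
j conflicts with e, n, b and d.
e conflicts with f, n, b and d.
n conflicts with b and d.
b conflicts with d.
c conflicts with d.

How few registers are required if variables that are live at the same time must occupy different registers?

j, e, n, b, d pairwise conflict, so at least 5 registers are needed.
Using 5 registers: l=2, j=4, e=2, f=1, n=5, b=1, c=1, d=3. No two conflicting variables share a register.

5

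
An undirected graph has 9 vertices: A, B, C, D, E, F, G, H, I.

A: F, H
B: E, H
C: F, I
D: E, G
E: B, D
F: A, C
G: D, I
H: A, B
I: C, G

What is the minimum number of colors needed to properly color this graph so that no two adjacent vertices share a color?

3

The cycle E-D-G-I-C-F-A-H-B-E has odd length 9, so it cannot be 2-colored; at least 3 colors are needed.
One proper 3-coloring: A=green, B=blue, C=red, D=blue, E=red, F=blue, G=red, H=red, I=blue. Each edge has distinct colors on its endpoints.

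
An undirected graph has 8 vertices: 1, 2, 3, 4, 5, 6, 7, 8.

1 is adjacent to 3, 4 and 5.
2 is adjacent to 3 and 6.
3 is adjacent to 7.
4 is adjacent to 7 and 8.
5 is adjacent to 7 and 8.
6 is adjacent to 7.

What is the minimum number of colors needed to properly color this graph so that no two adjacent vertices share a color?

2

1 and 4 are adjacent, so at least 2 colors are needed.
One proper 2-coloring: 1=a, 2=a, 3=b, 4=b, 5=b, 6=b, 7=a, 8=a. No two adjacent vertices share a color.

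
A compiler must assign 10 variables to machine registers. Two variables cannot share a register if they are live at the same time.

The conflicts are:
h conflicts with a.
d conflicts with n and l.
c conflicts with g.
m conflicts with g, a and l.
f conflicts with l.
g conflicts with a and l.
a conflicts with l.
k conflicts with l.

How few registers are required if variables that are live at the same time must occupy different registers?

m, g, a, l are mutually in conflict, so at least 4 registers are needed.
4 registers suffice: h=1, d=2, c=1, m=4, n=1, f=2, g=3, a=2, k=2, l=1. Every pair that conflicts lands in different registers.

4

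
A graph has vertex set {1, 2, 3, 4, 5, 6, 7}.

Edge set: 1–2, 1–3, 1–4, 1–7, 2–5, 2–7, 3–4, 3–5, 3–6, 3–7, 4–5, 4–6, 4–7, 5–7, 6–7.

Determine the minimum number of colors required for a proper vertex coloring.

4

3, 4, 6, 7 are mutually adjacent (a clique of size 4), so at least 4 colors are needed.
4 colors suffice: color red → {7}; color blue → {2, 3}; color green → {4}; color yellow → {1, 5, 6}. No two adjacent vertices share a color.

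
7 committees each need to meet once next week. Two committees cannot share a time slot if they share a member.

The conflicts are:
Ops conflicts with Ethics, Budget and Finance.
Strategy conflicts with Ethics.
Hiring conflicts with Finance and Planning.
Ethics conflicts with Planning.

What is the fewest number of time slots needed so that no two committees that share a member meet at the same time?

3

The cycle Hiring-Planning-Ethics-Ops-Finance-Hiring has odd length 5, so it cannot be 2-colored; at least 3 time slots are needed.
3 time slots suffice: time slot 1 → {Ethics, Budget, Finance}; time slot 2 → {Ops, Strategy, Planning}; time slot 3 → {Hiring}. No two conflicting committees share a time slot.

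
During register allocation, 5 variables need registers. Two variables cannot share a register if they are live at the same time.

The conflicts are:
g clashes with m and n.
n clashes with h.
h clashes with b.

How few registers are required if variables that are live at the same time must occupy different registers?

2

n and h conflict, so at least 2 registers are needed.
2 registers suffice: register 1 → {m, n, b}; register 2 → {g, h}. Every pair that conflicts lands in different registers.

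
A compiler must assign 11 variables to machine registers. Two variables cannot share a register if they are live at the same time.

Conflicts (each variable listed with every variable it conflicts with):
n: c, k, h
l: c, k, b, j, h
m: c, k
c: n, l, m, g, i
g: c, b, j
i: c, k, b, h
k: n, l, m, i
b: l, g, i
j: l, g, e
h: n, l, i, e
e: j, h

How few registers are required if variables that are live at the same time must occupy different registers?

2

g and b conflict, so at least 2 registers are needed.
2 registers suffice: register 1 → {c, k, b, j, h}; register 2 → {n, l, m, g, i, e}. Each listed conflict is separated.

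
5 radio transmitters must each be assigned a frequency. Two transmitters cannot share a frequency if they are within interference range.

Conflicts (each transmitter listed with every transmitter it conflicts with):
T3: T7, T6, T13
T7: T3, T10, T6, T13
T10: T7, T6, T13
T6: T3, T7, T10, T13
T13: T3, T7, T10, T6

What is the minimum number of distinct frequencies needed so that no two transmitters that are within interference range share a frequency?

4

T3, T7, T6, T13 all conflict with each other, so at least 4 frequencies are needed.
4 frequencies suffice: T3=4, T7=2, T10=4, T6=3, T13=1. No two conflicting transmitters share a frequency.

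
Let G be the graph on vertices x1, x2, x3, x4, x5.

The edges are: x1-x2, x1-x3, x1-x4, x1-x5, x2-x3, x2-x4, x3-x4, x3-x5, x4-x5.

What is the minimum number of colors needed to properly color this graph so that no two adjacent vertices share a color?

4

x1, x2, x3, x4 are mutually adjacent (a clique of size 4), so at least 4 colors are needed.
4 colors suffice: color red → {x1}; color blue → {x4}; color green → {x3}; color yellow → {x2, x5}. Every edge joins two different colors.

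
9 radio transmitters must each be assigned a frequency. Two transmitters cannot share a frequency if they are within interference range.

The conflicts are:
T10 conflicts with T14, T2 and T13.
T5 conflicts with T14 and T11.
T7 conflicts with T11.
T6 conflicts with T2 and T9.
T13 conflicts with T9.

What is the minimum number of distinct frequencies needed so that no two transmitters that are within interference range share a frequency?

3

The cycle T6-T2-T10-T13-T9-T6 has odd length 5, so it cannot be 2-colored; at least 3 frequencies are needed.
3 frequencies suffice: frequency 1 → {T10, T5, T7, T6}; frequency 2 → {T14, T11, T2, T9}; frequency 3 → {T13}. Every pair that conflicts lands in different frequencies.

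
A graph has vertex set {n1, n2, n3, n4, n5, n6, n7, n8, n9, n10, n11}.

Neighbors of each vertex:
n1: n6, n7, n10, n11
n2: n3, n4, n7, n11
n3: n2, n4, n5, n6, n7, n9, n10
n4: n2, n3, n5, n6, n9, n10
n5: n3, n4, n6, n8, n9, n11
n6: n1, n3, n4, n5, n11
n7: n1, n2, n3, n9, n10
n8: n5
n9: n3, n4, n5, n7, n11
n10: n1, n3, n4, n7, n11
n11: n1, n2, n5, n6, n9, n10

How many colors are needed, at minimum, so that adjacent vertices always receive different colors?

n3, n4, n5, n9 are mutually adjacent (a clique of size 4), so at least 4 colors are needed.
4 colors suffice: color 1 → {n3, n8, n11}; color 2 → {n4, n7}; color 3 → {n1, n2, n5}; color 4 → {n6, n9, n10}. Each edge has distinct colors on its endpoints.

4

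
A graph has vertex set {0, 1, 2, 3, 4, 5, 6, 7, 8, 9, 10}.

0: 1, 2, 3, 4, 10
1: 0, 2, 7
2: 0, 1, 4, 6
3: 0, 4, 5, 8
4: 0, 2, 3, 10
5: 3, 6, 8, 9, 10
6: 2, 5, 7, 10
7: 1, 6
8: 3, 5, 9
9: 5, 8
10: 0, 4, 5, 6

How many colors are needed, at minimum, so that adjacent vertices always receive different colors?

3

5, 6, 10 are pairwise adjacent, so at least 3 colors are needed.
3 colors suffice: color a → {0, 5, 7}; color b → {2, 3, 9, 10}; color c → {1, 4, 6, 8}. Every edge joins two different colors.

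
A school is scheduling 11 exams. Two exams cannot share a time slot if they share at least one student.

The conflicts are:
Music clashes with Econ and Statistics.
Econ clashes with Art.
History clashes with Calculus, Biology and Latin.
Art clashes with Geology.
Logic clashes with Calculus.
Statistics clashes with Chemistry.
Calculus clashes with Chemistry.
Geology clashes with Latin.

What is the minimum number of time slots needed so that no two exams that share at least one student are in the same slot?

The cycle Latin-Geology-Art-Econ-Music-Statistics-Chemistry-Calculus-History-Latin has odd length 9, so it cannot be 2-colored; at least 3 time slots are needed.
Using 3 time slots: Music=1, Econ=3, History=1, Art=2, Logic=1, Statistics=2, Calculus=2, Biology=2, Geology=1, Latin=2, Chemistry=1. No two conflicting exams share a time slot.

3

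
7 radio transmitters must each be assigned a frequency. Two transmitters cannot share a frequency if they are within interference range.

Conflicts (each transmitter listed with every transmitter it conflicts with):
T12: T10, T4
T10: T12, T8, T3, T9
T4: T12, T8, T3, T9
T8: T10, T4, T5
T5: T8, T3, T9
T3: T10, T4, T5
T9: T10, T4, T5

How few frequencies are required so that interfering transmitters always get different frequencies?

2

T5 and T9 conflict, so at least 2 frequencies are needed.
2 frequencies suffice: frequency 1 → {T10, T4, T5}; frequency 2 → {T12, T8, T3, T9}. Each listed conflict is separated.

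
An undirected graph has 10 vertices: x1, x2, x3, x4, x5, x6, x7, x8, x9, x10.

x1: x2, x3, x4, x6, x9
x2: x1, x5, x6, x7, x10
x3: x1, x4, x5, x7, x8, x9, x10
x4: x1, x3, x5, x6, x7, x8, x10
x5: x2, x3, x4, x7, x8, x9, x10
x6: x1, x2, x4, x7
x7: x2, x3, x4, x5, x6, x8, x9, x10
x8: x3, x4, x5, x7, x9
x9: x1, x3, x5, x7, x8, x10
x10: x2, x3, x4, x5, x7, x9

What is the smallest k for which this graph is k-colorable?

5

x3, x5, x7, x8, x9 are pairwise adjacent (a clique of size 5), so at least 5 colors are needed.
5 colors suffice: x1=1, x2=2, x3=2, x4=4, x5=3, x6=3, x7=1, x8=5, x9=4, x10=5. Every edge joins two different colors.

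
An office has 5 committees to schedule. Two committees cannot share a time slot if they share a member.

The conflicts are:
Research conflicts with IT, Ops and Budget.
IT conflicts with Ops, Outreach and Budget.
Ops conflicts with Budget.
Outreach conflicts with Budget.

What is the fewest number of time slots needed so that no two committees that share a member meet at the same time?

4

Research, IT, Ops, Budget all conflict with each other, so at least 4 time slots are needed.
4 time slots suffice: time slot 1 → {IT}; time slot 2 → {Budget}; time slot 3 → {Ops, Outreach}; time slot 4 → {Research}. Each listed conflict is separated.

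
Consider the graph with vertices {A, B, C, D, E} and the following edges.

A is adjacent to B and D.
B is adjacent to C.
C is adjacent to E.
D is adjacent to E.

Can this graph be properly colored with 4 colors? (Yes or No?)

The chromatic number is 3. The cycle C-B-A-D-E-C has odd length 5, so it cannot be 2-colored; at least 3 colors are needed.
3 colors suffice: color red → {A, C}; color blue → {B, D}; color green → {E}.
Since 4 ≥ 3, a proper 4-coloring certainly exists.

Yes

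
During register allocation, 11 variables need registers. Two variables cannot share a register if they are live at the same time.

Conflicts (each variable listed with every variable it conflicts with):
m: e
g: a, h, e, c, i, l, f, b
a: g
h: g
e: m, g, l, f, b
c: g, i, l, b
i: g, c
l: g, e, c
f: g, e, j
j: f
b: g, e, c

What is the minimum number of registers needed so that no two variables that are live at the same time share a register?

3

g, c, i are mutually in conflict, so at least 3 registers are needed.
Using 3 registers: m=1, g=1, a=2, h=2, e=2, c=2, i=3, l=3, f=3, j=1, b=3. Each listed conflict is separated.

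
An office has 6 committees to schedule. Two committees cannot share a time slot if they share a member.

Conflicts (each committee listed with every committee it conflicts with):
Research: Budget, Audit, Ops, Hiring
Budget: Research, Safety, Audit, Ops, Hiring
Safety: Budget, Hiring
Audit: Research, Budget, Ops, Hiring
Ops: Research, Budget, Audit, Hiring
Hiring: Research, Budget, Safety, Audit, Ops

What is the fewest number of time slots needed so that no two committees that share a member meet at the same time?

Research, Budget, Audit, Ops, Hiring are mutually in conflict, so at least 5 time slots are needed.
5 time slots suffice: Research=5, Budget=1, Safety=3, Audit=4, Ops=3, Hiring=2. Each listed conflict is separated.

5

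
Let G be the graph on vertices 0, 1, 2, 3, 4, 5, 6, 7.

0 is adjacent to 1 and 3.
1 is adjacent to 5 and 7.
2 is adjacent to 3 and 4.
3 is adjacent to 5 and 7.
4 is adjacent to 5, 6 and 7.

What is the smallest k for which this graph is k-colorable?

2

3 and 7 are adjacent, so at least 2 colors are needed.
2 colors suffice: color red → {1, 3, 4}; color blue → {0, 2, 5, 6, 7}. Every edge joins two different colors.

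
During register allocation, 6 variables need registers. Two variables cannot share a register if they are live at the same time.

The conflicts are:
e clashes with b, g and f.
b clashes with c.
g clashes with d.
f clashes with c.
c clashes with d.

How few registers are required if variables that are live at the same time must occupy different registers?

The cycle g-e-b-c-d-g has odd length 5, so it cannot be 2-colored; at least 3 registers are needed.
3 registers suffice: e=1, b=2, g=3, f=2, c=1, d=2. Every pair that conflicts lands in different registers.

3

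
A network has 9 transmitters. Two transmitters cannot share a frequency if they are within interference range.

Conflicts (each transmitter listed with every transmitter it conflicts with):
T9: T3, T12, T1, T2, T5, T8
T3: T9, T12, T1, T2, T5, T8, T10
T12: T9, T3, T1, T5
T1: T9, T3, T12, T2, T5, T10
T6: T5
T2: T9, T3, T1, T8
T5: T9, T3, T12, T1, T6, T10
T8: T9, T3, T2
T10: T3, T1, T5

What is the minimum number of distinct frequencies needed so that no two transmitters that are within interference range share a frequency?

T9, T3, T12, T1, T5 are mutually in conflict, so at least 5 frequencies are needed.
Using 5 frequencies: T9=3, T3=1, T12=5, T1=4, T6=1, T2=2, T5=2, T8=4, T10=3. Every pair that conflicts lands in different frequencies.

5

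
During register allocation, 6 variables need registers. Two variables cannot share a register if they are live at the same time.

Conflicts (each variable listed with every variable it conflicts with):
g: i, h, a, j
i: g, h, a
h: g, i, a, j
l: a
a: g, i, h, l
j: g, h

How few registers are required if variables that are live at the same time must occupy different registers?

4

g, i, h, a all conflict with each other, so at least 4 registers are needed.
4 registers suffice: register 1 → {a, j}; register 2 → {h, l}; register 3 → {g}; register 4 → {i}. Each listed conflict is separated.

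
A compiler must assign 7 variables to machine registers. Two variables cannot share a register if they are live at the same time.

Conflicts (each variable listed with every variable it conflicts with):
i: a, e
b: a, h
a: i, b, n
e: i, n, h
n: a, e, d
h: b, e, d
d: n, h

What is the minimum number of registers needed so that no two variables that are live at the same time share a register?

The cycle i-e-h-b-a-i has odd length 5, so it cannot be 2-colored; at least 3 registers are needed.
3 registers suffice: register 1 → {a, h}; register 2 → {b, e, d}; register 3 → {i, n}. No two conflicting variables share a register.

3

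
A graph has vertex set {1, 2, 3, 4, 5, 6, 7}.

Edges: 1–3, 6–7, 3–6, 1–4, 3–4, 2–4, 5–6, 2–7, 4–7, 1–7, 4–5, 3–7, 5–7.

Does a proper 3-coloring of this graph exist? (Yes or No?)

1, 3, 4, 7 are pairwise adjacent (a clique of size 4), so at least 4 colors are needed.
So 3 colors are not enough.

No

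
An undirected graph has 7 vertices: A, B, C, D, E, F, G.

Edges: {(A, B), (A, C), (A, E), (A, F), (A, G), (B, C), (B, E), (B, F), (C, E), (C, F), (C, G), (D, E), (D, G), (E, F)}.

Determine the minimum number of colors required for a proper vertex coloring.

A, B, C, E, F are mutually adjacent (a clique of size 5), so at least 5 colors are needed.
One proper 5-coloring: A=3, B=4, C=2, D=2, E=1, F=5, G=1. Each edge has distinct colors on its endpoints.

5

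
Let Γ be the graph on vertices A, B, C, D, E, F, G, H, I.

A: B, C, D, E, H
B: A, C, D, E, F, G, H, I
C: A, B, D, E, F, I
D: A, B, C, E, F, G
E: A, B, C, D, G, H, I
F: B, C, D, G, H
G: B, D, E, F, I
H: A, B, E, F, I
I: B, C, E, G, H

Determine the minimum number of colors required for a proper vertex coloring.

A, B, C, D, E form a clique, so at least 5 colors are needed.
5 colors suffice: color 1 → {B}; color 2 → {E, F}; color 3 → {D, I}; color 4 → {C, G, H}; color 5 → {A}. Each edge has distinct colors on its endpoints.

5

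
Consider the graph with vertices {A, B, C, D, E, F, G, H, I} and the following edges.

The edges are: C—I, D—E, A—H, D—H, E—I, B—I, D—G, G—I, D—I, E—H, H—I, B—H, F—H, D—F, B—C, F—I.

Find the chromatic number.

4

D, F, H, I are pairwise adjacent (a clique of size 4), so at least 4 colors are needed.
4 colors suffice: color red → {A, I}; color blue → {C, G, H}; color green → {B, D}; color yellow → {E, F}. Each edge has distinct colors on its endpoints.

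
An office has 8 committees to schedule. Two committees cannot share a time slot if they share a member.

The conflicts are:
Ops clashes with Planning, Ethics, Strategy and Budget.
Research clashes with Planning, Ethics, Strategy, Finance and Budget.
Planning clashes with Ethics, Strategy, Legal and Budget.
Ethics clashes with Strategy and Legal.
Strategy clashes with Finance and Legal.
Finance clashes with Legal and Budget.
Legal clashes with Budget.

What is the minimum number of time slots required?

4

Planning, Ethics, Strategy, Legal all conflict with each other, so at least 4 time slots are needed.
4 time slots suffice: Ops=3, Research=3, Planning=2, Ethics=4, Strategy=1, Finance=2, Legal=3, Budget=1. Every pair that conflicts lands in different time slots.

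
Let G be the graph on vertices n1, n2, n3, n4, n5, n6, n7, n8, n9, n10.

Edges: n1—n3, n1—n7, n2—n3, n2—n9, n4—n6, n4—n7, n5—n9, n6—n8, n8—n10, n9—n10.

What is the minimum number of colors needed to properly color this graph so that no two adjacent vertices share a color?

3

The cycle n3-n2-n9-n10-n8-n6-n4-n7-n1-n3 has odd length 9, so it cannot be 2-colored; at least 3 colors are needed.
3 colors suffice: color 1 → {n1, n4, n8, n9}; color 2 → {n2, n5, n6, n7, n10}; color 3 → {n3}. Each edge has distinct colors on its endpoints.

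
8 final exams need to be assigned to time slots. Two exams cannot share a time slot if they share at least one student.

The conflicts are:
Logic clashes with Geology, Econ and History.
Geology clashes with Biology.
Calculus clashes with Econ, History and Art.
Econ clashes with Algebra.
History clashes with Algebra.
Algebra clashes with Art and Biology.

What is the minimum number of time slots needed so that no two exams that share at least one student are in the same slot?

3

The cycle Econ-Algebra-Biology-Geology-Logic-Econ has odd length 5, so it cannot be 2-colored; at least 3 time slots are needed.
3 time slots suffice: time slot 1 → {Logic, Calculus, Algebra}; time slot 2 → {Econ, History, Art, Biology}; time slot 3 → {Geology}. Every pair that conflicts lands in different time slots.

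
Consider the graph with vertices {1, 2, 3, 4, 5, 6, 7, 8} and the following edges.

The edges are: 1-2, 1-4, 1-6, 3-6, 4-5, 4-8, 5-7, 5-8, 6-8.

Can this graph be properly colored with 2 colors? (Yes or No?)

4, 5, 8 are mutually adjacent, so at least 3 colors are needed.
So 2 colors are not enough.

No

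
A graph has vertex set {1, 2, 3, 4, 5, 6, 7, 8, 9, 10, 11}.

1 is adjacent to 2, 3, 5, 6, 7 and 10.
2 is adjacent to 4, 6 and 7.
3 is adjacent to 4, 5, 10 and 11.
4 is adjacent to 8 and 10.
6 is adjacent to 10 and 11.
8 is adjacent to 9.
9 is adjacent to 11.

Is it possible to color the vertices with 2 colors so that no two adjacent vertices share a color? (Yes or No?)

No

1, 3, 5 are pairwise adjacent, so at least 3 colors are needed.
So 2 colors are not enough.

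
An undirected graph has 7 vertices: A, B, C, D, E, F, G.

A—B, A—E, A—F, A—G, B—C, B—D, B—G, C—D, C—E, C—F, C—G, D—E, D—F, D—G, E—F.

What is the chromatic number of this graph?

B, C, D, G are mutually adjacent (a clique of size 4), so at least 4 colors are needed.
4 colors suffice: color 1 → {A, C}; color 2 → {D}; color 3 → {E, G}; color 4 → {B, F}. No two adjacent vertices share a color.

4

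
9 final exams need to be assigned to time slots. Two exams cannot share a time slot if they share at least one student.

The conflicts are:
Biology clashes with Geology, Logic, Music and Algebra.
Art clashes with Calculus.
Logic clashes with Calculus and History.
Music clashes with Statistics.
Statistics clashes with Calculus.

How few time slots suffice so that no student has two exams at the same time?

The cycle Music-Biology-Logic-Calculus-Statistics-Music has odd length 5, so it cannot be 2-colored; at least 3 time slots are needed.
3 time slots suffice: time slot 1 → {Biology, Calculus, History}; time slot 2 → {Geology, Art, Logic, Statistics, Algebra}; time slot 3 → {Music}. Each listed conflict is separated.

3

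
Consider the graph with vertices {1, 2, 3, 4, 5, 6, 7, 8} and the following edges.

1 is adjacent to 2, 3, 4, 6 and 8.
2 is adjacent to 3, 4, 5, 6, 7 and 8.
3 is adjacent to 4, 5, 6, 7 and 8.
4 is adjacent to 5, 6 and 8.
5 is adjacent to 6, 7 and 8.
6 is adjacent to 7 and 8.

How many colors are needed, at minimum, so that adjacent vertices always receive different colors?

6

1, 2, 3, 4, 6, 8 are mutually adjacent (a clique of size 6), so at least 6 colors are needed.
6 colors suffice: color red → {6}; color blue → {3}; color green → {2}; color yellow → {7, 8}; color purple → {4}; color orange → {1, 5}. No two adjacent vertices share a color.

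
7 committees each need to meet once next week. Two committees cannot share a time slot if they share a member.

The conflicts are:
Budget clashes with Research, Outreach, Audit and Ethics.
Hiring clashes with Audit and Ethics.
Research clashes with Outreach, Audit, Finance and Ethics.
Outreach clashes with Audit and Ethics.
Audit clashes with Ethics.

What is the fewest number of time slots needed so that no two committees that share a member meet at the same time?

5

Budget, Research, Outreach, Audit, Ethics are mutually in conflict, so at least 5 time slots are needed.
5 time slots suffice: time slot 1 → {Audit, Finance}; time slot 2 → {Ethics}; time slot 3 → {Hiring, Research}; time slot 4 → {Outreach}; time slot 5 → {Budget}. No two conflicting committees share a time slot.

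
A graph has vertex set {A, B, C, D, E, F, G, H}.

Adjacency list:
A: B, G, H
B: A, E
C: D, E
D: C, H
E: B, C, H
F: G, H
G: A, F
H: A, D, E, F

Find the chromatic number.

2

A and G are adjacent, so at least 2 colors are needed.
2 colors suffice: A=blue, B=red, C=red, D=blue, E=blue, F=blue, G=red, H=red. Every edge joins two different colors.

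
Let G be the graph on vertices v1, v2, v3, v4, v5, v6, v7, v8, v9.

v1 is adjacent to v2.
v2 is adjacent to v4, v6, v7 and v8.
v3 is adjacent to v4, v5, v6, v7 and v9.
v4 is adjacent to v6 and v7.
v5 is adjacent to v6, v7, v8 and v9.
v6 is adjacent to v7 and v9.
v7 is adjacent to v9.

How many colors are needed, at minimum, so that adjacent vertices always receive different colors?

5

v3, v5, v6, v7, v9 are pairwise adjacent (a clique of size 5), so at least 5 colors are needed.
5 colors suffice: color 1 → {v1, v6, v8}; color 2 → {v7}; color 3 → {v2, v3}; color 4 → {v4, v5}; color 5 → {v9}. Each edge has distinct colors on its endpoints.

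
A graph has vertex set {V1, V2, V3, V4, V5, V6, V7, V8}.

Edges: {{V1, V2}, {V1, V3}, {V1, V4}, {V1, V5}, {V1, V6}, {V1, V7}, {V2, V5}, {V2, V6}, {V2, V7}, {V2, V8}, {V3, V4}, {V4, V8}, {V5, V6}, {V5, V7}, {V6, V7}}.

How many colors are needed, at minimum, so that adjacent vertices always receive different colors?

5

V1, V2, V5, V6, V7 form a clique, so at least 5 colors are needed.
5 colors suffice: color R → {V1, V8}; color B → {V2, V4}; color G → {V3, V6}; color Y → {V7}; color P → {V5}. Each edge has distinct colors on its endpoints.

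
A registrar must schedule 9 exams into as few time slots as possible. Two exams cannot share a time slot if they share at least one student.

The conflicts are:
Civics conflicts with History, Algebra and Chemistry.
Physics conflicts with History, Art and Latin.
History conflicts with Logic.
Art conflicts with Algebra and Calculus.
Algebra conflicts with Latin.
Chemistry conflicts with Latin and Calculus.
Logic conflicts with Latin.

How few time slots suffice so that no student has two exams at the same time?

3

The cycle History-Civics-Chemistry-Latin-Logic-History has odd length 5, so it cannot be 2-colored; at least 3 time slots are needed.
3 time slots suffice: Civics=1, Physics=2, History=3, Art=1, Algebra=2, Chemistry=2, Logic=2, Latin=1, Calculus=3. Every pair that conflicts lands in different time slots.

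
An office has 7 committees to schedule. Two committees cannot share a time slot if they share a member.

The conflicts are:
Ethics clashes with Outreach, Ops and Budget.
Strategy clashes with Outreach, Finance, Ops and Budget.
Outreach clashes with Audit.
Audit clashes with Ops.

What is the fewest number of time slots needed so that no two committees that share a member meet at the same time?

Strategy and Finance conflict, so at least 2 time slots are needed.
A valid assignment using 2 time slots: Ethics=1, Strategy=1, Outreach=2, Audit=1, Finance=2, Ops=2, Budget=2. Each listed conflict is separated.

2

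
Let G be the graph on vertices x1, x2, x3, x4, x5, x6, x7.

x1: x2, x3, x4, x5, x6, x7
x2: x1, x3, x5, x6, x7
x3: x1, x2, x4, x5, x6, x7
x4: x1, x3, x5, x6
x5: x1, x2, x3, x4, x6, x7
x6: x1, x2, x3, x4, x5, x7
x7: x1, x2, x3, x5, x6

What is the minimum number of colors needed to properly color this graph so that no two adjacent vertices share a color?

6

x1, x2, x3, x5, x6, x7 are mutually adjacent (a clique of size 6), so at least 6 colors are needed.
6 colors suffice: color 1 → {x3}; color 2 → {x6}; color 3 → {x1}; color 4 → {x5}; color 5 → {x4, x7}; color 6 → {x2}. Every edge joins two different colors.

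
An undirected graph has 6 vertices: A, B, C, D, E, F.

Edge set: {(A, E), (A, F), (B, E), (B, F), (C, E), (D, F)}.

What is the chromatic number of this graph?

2

D and F are adjacent, so at least 2 colors are needed.
2 colors suffice: color 1 → {E, F}; color 2 → {A, B, C, D}. No two adjacent vertices share a color.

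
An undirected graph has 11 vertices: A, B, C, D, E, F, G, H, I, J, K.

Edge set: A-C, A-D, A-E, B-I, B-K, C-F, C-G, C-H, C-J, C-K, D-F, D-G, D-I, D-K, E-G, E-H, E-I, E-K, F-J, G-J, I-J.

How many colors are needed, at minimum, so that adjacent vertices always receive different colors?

3

C, F, J are mutually adjacent, so at least 3 colors are needed.
3 colors suffice: color 1 → {B, C, D, E}; color 2 → {A, F, G, H, I, K}; color 3 → {J}. Each edge has distinct colors on its endpoints.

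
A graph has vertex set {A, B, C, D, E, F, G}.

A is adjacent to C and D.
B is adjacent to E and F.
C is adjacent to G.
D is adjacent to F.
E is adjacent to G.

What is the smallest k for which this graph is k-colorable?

3

The cycle D-F-B-E-G-C-A-D has odd length 7, so it cannot be 2-colored; at least 3 colors are needed.
3 colors suffice: A=blue, B=blue, C=red, D=green, E=red, F=red, G=blue. Each edge has distinct colors on its endpoints.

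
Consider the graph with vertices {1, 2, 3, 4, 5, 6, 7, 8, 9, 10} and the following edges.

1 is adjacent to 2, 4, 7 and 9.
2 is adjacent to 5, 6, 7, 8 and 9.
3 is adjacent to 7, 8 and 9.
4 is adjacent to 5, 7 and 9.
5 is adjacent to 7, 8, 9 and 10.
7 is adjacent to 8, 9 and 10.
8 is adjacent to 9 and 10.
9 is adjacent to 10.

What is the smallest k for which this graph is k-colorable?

2, 5, 7, 8, 9 are pairwise adjacent (a clique of size 5), so at least 5 colors are needed.
A valid assignment using 5 colors: 1=d, 2=c, 3=c, 4=c, 5=d, 6=a, 7=b, 8=e, 9=a, 10=c. Each edge has distinct colors on its endpoints.

5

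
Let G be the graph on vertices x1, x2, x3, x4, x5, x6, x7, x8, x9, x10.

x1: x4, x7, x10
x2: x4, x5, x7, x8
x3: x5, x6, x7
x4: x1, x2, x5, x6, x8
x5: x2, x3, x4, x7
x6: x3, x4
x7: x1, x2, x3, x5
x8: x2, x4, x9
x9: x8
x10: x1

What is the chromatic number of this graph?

3

x2, x4, x8 are mutually adjacent, so at least 3 colors are needed.
3 colors suffice: color 1 → {x4, x7, x9, x10}; color 2 → {x1, x2, x3}; color 3 → {x5, x6, x8}. Every edge joins two different colors.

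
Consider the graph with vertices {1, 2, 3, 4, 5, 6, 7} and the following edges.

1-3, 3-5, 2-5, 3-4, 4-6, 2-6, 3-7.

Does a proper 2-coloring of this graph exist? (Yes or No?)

The cycle 6-4-3-5-2-6 has odd length 5, so it cannot be 2-colored; at least 3 colors are needed.
So 2 colors are not enough.

No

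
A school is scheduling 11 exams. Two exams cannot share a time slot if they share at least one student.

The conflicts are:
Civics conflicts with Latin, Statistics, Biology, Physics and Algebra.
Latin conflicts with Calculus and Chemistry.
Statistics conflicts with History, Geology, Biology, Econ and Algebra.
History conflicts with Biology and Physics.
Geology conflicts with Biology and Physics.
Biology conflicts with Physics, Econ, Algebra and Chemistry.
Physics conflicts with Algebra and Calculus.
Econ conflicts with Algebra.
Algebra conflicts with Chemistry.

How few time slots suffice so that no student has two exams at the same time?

Civics, Biology, Physics, Algebra pairwise conflict, so at least 4 time slots are needed.
4 time slots suffice: time slot 1 → {Latin, Biology}; time slot 2 → {Statistics, Physics, Chemistry}; time slot 3 → {History, Geology, Algebra, Calculus}; time slot 4 → {Civics, Econ}. Each listed conflict is separated.

4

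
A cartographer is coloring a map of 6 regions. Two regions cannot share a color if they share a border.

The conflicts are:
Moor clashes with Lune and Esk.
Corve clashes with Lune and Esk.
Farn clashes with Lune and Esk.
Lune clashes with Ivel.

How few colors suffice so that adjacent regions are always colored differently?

Corve and Lune conflict, so at least 2 colors are needed.
2 colors suffice: color 1 → {Lune, Esk}; color 2 → {Moor, Corve, Farn, Ivel}. No two conflicting regions share a color.

2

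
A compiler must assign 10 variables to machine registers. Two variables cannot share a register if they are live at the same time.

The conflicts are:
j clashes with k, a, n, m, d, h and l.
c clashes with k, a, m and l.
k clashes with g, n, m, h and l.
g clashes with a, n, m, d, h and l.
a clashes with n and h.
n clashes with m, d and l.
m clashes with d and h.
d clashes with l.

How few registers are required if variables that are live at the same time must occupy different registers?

4

k, g, n, m pairwise conflict, so at least 4 registers are needed.
Using 4 registers: j=2, c=2, k=3, g=2, a=1, n=4, m=1, d=3, h=4, l=1. No two conflicting variables share a register.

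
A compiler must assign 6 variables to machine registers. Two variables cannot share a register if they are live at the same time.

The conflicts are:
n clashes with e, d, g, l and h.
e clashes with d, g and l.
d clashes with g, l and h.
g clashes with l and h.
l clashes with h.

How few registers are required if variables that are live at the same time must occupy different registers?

n, d, g, l, h are mutually in conflict, so at least 5 registers are needed.
5 registers suffice: register 1 → {g}; register 2 → {d}; register 3 → {l}; register 4 → {n}; register 5 → {e, h}. No two conflicting variables share a register.

5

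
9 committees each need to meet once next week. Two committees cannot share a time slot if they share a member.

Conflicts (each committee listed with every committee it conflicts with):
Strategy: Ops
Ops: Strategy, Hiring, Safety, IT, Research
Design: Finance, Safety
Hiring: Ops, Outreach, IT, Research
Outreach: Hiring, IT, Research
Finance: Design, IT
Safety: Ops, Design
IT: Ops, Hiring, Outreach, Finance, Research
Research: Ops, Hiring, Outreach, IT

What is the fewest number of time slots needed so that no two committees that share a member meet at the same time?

Ops, Hiring, IT, Research pairwise conflict, so at least 4 time slots are needed.
Using 4 time slots: Strategy=2, Ops=1, Design=1, Hiring=4, Outreach=1, Finance=3, Safety=2, IT=2, Research=3. Every pair that conflicts lands in different time slots.

4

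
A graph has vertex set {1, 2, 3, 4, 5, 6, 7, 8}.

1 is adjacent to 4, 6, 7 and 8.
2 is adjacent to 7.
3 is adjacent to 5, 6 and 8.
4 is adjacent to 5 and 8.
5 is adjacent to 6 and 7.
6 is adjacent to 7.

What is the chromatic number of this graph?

1, 6, 7 are pairwise adjacent, so at least 3 colors are needed.
3 colors suffice: color red → {3, 4, 7}; color blue → {2, 6, 8}; color green → {1, 5}. No two adjacent vertices share a color.

3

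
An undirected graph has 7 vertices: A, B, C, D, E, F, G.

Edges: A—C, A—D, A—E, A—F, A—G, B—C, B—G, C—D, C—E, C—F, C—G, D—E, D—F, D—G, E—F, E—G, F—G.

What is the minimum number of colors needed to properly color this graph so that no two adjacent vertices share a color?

6

A, C, D, E, F, G form a clique, so at least 6 colors are needed.
6 colors suffice: color 1 → {G}; color 2 → {C}; color 3 → {A, B}; color 4 → {D}; color 5 → {F}; color 6 → {E}. Each edge has distinct colors on its endpoints.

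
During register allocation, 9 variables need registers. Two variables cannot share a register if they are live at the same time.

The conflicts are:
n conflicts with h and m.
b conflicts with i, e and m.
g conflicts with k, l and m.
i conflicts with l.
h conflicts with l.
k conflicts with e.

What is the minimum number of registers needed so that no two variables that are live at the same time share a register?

The cycle l-h-n-m-g-l has odd length 5, so it cannot be 2-colored; at least 3 registers are needed.
Using 3 registers: n=2, b=2, g=2, i=3, h=3, k=3, l=1, e=1, m=1. No two conflicting variables share a register.

3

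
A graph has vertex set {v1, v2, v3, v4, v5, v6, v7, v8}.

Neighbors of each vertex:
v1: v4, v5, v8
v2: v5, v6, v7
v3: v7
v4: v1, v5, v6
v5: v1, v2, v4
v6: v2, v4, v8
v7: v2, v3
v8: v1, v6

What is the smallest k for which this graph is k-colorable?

3

v1, v4, v5 form a triangle, so at least 3 colors are needed.
A valid assignment using 3 colors: v1=3, v2=2, v3=2, v4=2, v5=1, v6=1, v7=1, v8=2. No two adjacent vertices share a color.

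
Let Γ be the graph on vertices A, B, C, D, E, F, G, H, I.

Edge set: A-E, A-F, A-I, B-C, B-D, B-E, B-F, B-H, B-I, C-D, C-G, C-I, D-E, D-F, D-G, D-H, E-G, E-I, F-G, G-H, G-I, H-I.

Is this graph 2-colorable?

A, E, I form a triangle, so at least 3 colors are needed.
So 2 colors are not enough.

No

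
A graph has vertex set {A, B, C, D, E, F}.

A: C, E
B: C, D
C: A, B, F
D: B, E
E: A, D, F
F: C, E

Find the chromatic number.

The cycle F-E-D-B-C-F has odd length 5, so it cannot be 2-colored; at least 3 colors are needed.
One proper 3-coloring: A=blue, B=green, C=red, D=blue, E=red, F=blue. Every edge joins two different colors.

3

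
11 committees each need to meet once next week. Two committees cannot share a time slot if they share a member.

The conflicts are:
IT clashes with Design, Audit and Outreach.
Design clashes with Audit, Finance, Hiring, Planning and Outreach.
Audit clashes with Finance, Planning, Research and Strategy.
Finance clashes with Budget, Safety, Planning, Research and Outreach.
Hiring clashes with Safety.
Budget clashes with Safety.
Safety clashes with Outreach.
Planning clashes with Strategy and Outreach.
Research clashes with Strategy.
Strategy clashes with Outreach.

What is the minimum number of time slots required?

Design, Audit, Finance, Planning all conflict with each other, so at least 4 time slots are needed.
4 time slots suffice: time slot 1 → {IT, Finance, Hiring, Strategy}; time slot 2 → {Design, Safety, Research}; time slot 3 → {Audit, Budget, Outreach}; time slot 4 → {Planning}. No two conflicting committees share a time slot.

4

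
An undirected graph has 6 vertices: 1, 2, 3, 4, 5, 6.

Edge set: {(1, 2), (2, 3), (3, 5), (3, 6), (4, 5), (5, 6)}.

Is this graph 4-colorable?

Yes

The chromatic number is 3. 3, 5, 6 form a triangle, so at least 3 colors are needed.
3 colors suffice: color red → {2, 5}; color blue → {1, 3, 4}; color green → {6}.
Since 4 ≥ 3, a proper 4-coloring certainly exists.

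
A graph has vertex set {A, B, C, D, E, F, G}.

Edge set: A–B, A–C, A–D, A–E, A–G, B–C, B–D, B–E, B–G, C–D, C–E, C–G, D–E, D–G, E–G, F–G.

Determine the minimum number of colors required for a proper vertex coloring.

6

A, B, C, D, E, G are mutually adjacent (a clique of size 6), so at least 6 colors are needed.
6 colors suffice: color 1 → {G}; color 2 → {B, F}; color 3 → {A}; color 4 → {E}; color 5 → {D}; color 6 → {C}. Every edge joins two different colors.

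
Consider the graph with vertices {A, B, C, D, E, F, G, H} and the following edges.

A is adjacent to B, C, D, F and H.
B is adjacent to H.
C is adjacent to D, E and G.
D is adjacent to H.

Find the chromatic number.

A, B, H are pairwise adjacent, so at least 3 colors are needed.
3 colors suffice: color 1 → {A, E, G}; color 2 → {C, F, H}; color 3 → {B, D}. Each edge has distinct colors on its endpoints.

3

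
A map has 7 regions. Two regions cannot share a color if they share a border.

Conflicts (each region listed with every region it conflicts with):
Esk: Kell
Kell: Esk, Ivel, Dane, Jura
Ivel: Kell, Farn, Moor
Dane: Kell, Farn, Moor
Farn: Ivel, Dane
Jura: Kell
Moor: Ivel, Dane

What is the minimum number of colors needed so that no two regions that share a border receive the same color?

2

Dane and Farn conflict, so at least 2 colors are needed.
2 colors suffice: color 1 → {Kell, Farn, Moor}; color 2 → {Esk, Ivel, Dane, Jura}. Every pair that conflicts lands in different colors.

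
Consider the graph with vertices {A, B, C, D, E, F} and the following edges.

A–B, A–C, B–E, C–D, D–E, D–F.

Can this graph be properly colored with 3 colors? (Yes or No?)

The chromatic number is 3. The cycle D-E-B-A-C-D has odd length 5, so it cannot be 2-colored; at least 3 colors are needed.
3 colors suffice: color 1 → {B, D}; color 2 → {C, E, F}; color 3 → {A}.
That is already a proper 3-coloring.

Yes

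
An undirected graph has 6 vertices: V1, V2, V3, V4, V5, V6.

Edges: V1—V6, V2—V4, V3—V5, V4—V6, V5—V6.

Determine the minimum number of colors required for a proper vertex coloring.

2

V3 and V5 are adjacent, so at least 2 colors are needed.
A valid assignment using 2 colors: V1=2, V2=1, V3=1, V4=2, V5=2, V6=1. Every edge joins two different colors.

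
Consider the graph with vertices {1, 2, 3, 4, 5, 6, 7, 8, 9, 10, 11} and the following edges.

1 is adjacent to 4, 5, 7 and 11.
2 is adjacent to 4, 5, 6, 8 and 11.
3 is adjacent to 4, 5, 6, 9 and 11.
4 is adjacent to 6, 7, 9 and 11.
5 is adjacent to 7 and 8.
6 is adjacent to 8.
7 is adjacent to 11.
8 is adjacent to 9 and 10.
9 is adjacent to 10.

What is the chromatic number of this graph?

4

1, 4, 7, 11 are mutually adjacent (a clique of size 4), so at least 4 colors are needed.
One proper 4-coloring: 1=yellow, 2=blue, 3=blue, 4=red, 5=green, 6=green, 7=blue, 8=red, 9=green, 10=blue, 11=green. Each edge has distinct colors on its endpoints.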